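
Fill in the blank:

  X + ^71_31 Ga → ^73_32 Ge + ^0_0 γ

Conserve mass number: A + 71 = 73 + 0, so A = 2.
Conserve atomic number: Z + 31 = 32 + 0, so Z = 1.
A = 2 and Z = 1 is ^2_1 H — a deuteron.

deuteron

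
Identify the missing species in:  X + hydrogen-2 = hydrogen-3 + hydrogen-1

Conserve mass number: A + 2 = 3 + 1, so A = 2.
Conserve atomic number: Z + 1 = 1 + 1, so Z = 1.
A = 2 and Z = 1 is hydrogen-2 — a deuteron.

deuteron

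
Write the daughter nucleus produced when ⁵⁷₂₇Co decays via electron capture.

Fe-57

Electron capture: mass number changes by +0, atomic number by -1.
A: 57 = 57; Z: 27 − 1 = 26.
Z = 26 is iron, so the daughter is ⁵⁷₂₆Fe.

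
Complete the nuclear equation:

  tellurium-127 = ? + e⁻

I-127

Conserve mass number: 127 = A + 0, so A = 127.
Conserve atomic number: 52 = Z − 1, so Z = 53.
Z = 53 is iodine, so the species is iodine-127.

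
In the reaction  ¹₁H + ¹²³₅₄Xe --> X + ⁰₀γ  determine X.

Cs-124

Conserve mass number: 1 + 123 = A + 0, so A = 124.
Conserve atomic number: 1 + 54 = Z + 0, so Z = 55.
Z = 55 is caesium, so the species is ¹²⁴₅₅Cs.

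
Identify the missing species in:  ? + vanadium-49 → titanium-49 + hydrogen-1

Conserve mass number: A + 49 = 49 + 1, so A = 1.
Conserve atomic number: Z + 23 = 22 + 1, so Z = 0.
A = 1 and Z = 0 is neutron — a neutron.

neutron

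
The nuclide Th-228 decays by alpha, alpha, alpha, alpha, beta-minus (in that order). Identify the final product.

Start: (A, Z) = (228, 90).
After α: (224, 88).
After α: (220, 86).
After α: (216, 84).
After α: (212, 82).
After β⁻: (212, 83).
Z = 83 is bismuth.

Bi-212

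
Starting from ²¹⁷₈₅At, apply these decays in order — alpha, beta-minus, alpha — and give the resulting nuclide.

Start: (A, Z) = (217, 85).
After α: (213, 83).
After β⁻: (213, 84).
After α: (209, 82).
Z = 82 is lead.

Pb-209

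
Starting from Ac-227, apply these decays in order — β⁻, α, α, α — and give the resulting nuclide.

Po-215

Start: (A, Z) = (227, 89).
After β⁻: (227, 90).
After α: (223, 88).
After α: (219, 86).
After α: (215, 84).
Z = 84 is polonium.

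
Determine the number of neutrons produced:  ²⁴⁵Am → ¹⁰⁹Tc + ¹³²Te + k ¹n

Conserve mass number: 245 = 109 + 132 + k, so k = 245 − 241 = 4.
Check atomic number: 95 = 43 + 52 + 0 = 95. ✓

4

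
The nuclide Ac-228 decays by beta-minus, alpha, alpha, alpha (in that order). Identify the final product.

Po-216

Start: (A, Z) = (228, 89).
After β⁻: (228, 90).
After α: (224, 88).
After α: (220, 86).
After α: (216, 84).
Z = 84 is polonium.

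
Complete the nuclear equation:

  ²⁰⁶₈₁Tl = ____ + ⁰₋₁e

Conserve mass number: 206 = A + 0, so A = 206.
Conserve atomic number: 81 = Z − 1, so Z = 82.
Z = 82 is lead, so the species is ²⁰⁶₈₂Pb.

Pb-206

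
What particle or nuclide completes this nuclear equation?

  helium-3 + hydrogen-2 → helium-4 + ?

Conserve mass number: 3 + 2 = 4 + A, so A = 1.
Conserve atomic number: 2 + 1 = 2 + Z, so Z = 1.
A = 1 and Z = 1 is hydrogen-1 — a proton.

proton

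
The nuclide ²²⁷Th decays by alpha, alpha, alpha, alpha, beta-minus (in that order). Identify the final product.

Bi-211

Start: (A, Z) = (227, 90).
After α: (223, 88).
After α: (219, 86).
After α: (215, 84).
After α: (211, 82).
After β⁻: (211, 83).
Z = 83 is bismuth.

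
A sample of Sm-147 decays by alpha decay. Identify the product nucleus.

Alpha decay: mass number changes by -4, atomic number by -2.
A: 147 − 4 = 143; Z: 62 − 2 = 60.
Z = 60 is neodymium, so the daughter is Nd-143.

Nd-143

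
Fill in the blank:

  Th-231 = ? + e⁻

Conserve mass number: 231 = A + 0, so A = 231.
Conserve atomic number: 90 = Z − 1, so Z = 91.
Z = 91 is protactinium, so the species is Pa-231.

Pa-231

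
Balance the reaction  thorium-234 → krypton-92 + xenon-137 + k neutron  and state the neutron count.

Conserve mass number: 234 = 92 + 137 + k, so k = 234 − 229 = 5.
Check atomic number: 90 = 36 + 54 + 0 = 90. ✓

5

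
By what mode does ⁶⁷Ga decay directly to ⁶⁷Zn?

beta-plus decay or electron capture

ΔA = 67 − 67 = 0; ΔZ = 30 − 31 = -1.
A is unchanged and Z drops by 1 — a proton has become a neutron (β⁺ emission or electron capture).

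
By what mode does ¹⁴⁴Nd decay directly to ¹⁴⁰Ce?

alpha decay

ΔA = 140 − 144 = -4; ΔZ = 58 − 60 = -2.
A drops by 4 and Z drops by 2 — the signature of alpha emission.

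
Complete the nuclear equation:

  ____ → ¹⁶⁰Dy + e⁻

Conserve mass number: A = 160 + 0, so A = 160.
Conserve atomic number: Z = 66 − 1, so Z = 65.
Z = 65 is terbium, so the species is ¹⁶⁰Tb.

Tb-160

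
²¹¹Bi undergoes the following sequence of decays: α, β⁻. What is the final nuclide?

Start: (A, Z) = (211, 83).
After α: (207, 81).
After β⁻: (207, 82).
Z = 82 is lead.

Pb-207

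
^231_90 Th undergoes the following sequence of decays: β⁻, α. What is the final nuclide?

Start: (A, Z) = (231, 90).
After β⁻: (231, 91).
After α: (227, 89).
Z = 89 is actinium.

Ac-227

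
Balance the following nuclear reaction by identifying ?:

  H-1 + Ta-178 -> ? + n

Conserve mass number: 1 + 178 = A + 1, so A = 178.
Conserve atomic number: 1 + 73 = Z + 0, so Z = 74.
Z = 74 is tungsten, so the species is W-178.

W-178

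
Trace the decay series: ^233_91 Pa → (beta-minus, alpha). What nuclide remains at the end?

Th-229

Start: (A, Z) = (233, 91).
After β⁻: (233, 92).
After α: (229, 90).
Z = 90 is thorium.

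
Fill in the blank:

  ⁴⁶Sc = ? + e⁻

Conserve mass number: 46 = A + 0, so A = 46.
Conserve atomic number: 21 = Z − 1, so Z = 22.
Z = 22 is titanium, so the species is ⁴⁶Ti.

Ti-46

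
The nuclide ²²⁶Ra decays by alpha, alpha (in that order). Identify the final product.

Start: (A, Z) = (226, 88).
After α: (222, 86).
After α: (218, 84).
Z = 84 is polonium.

Po-218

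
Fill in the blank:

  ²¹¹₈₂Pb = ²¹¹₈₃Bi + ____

Conserve mass number: 211 = 211 + A, so A = 0.
Conserve atomic number: 82 = 83 + Z, so Z = -1.
A = 0 and Z = -1 is ⁰₋₁e — a beta-minus particle.

beta-minus particle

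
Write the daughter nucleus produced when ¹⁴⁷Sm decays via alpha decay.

Alpha decay: mass number changes by -4, atomic number by -2.
A: 147 − 4 = 143; Z: 62 − 2 = 60.
Z = 60 is neodymium, so the daughter is ¹⁴³Nd.

Nd-143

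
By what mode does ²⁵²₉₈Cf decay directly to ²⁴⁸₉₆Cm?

ΔA = 248 − 252 = -4; ΔZ = 96 − 98 = -2.
A drops by 4 and Z drops by 2 — the signature of alpha emission.

alpha decay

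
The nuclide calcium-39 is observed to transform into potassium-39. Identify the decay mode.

beta-plus decay or electron capture

ΔA = 39 − 39 = 0; ΔZ = 19 − 20 = -1.
A is unchanged and Z drops by 1 — a proton has become a neutron (β⁺ emission or electron capture).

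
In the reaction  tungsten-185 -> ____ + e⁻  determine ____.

Re-185

Conserve mass number: 185 = A + 0, so A = 185.
Conserve atomic number: 74 = Z − 1, so Z = 75.
Z = 75 is rhenium, so the species is rhenium-185.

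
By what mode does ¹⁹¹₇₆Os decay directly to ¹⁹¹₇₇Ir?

beta-minus decay

ΔA = 191 − 191 = 0; ΔZ = 77 − 76 = +1.
A is unchanged and Z rises by 1 — a neutron has become a proton (β⁻ decay).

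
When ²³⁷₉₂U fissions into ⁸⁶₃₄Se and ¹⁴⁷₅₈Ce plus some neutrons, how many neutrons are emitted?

Conserve mass number: 237 = 86 + 147 + k, so k = 237 − 233 = 4.
Check atomic number: 92 = 34 + 58 + 0 = 92. ✓

4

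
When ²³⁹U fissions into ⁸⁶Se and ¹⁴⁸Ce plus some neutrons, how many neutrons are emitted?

5

Conserve mass number: 239 = 86 + 148 + k, so k = 239 − 234 = 5.
Check atomic number: 92 = 34 + 58 + 0 = 92. ✓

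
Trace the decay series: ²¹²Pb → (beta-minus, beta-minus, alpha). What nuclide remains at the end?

Start: (A, Z) = (212, 82).
After β⁻: (212, 83).
After β⁻: (212, 84).
After α: (208, 82).
Z = 82 is lead.

Pb-208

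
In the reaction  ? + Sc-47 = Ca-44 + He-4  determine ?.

Conserve mass number: A + 47 = 44 + 4, so A = 1.
Conserve atomic number: Z + 21 = 20 + 2, so Z = 1.
A = 1 and Z = 1 is H-1 — a proton.

proton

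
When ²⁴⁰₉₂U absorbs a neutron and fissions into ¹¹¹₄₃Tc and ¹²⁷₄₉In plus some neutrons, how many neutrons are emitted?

Conserve mass number: 241 = 111 + 127 + k, so k = 241 − 238 = 3.
Check atomic number: 92 = 43 + 49 + 0 = 92. ✓

3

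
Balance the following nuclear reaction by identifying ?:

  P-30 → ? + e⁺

Si-30

Conserve mass number: 30 = A + 0, so A = 30.
Conserve atomic number: 15 = Z + 1, so Z = 14.
Z = 14 is silicon, so the species is Si-30.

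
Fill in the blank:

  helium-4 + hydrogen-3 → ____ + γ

Conserve mass number: 4 + 3 = A + 0, so A = 7.
Conserve atomic number: 2 + 1 = Z + 0, so Z = 3.
Z = 3 is lithium, so the species is lithium-7.

Li-7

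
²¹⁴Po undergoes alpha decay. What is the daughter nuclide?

Alpha decay: mass number changes by -4, atomic number by -2.
A: 214 − 4 = 210; Z: 84 − 2 = 82.
Z = 82 is lead, so the daughter is ²¹⁰Pb.

Pb-210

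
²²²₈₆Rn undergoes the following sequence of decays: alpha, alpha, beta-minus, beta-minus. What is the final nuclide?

Po-214

Start: (A, Z) = (222, 86).
After α: (218, 84).
After α: (214, 82).
After β⁻: (214, 83).
After β⁻: (214, 84).
Z = 84 is polonium.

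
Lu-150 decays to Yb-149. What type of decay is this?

ΔA = 149 − 150 = -1; ΔZ = 70 − 71 = -1.
A drops by 1 and Z drops by 1 — a proton was emitted.

proton emission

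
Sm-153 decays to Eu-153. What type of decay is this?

beta-minus decay

ΔA = 153 − 153 = 0; ΔZ = 63 − 62 = +1.
A is unchanged and Z rises by 1 — a neutron has become a proton (β⁻ decay).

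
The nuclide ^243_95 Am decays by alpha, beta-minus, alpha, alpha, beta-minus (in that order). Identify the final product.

Start: (A, Z) = (243, 95).
After α: (239, 93).
After β⁻: (239, 94).
After α: (235, 92).
After α: (231, 90).
After β⁻: (231, 91).
Z = 91 is protactinium.

Pa-231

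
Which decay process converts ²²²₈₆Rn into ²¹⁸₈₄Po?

ΔA = 218 − 222 = -4; ΔZ = 84 − 86 = -2.
A drops by 4 and Z drops by 2 — the signature of alpha emission.

alpha decay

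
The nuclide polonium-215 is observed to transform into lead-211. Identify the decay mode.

ΔA = 211 − 215 = -4; ΔZ = 82 − 84 = -2.
A drops by 4 and Z drops by 2 — the signature of alpha emission.

alpha decay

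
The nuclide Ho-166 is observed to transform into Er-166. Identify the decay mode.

beta-minus decay

ΔA = 166 − 166 = 0; ΔZ = 68 − 67 = +1.
A is unchanged and Z rises by 1 — a neutron has become a proton (β⁻ decay).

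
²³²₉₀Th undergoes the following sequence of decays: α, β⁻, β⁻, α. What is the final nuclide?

Ra-224

Start: (A, Z) = (232, 90).
After α: (228, 88).
After β⁻: (228, 89).
After β⁻: (228, 90).
After α: (224, 88).
Z = 88 is radium.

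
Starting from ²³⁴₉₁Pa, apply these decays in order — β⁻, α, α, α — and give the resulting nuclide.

Start: (A, Z) = (234, 91).
After β⁻: (234, 92).
After α: (230, 90).
After α: (226, 88).
After α: (222, 86).
Z = 86 is radon.

Rn-222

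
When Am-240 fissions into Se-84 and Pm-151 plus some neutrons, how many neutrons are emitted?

Conserve mass number: 240 = 84 + 151 + k, so k = 240 − 235 = 5.
Check atomic number: 95 = 34 + 61 + 0 = 95. ✓

5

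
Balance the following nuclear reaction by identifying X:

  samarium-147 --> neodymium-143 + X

Conserve mass number: 147 = 143 + A, so A = 4.
Conserve atomic number: 62 = 60 + Z, so Z = 2.
A = 4 and Z = 2 is helium-4 — an alpha particle.

alpha particle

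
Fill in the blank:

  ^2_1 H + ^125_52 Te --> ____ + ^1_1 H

Conserve mass number: 2 + 125 = A + 1, so A = 126.
Conserve atomic number: 1 + 52 = Z + 1, so Z = 52.
Z = 52 is tellurium, so the species is ^126_52 Te.

Te-126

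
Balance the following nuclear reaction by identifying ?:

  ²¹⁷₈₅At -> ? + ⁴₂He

Bi-213

Conserve mass number: 217 = A + 4, so A = 213.
Conserve atomic number: 85 = Z + 2, so Z = 83.
Z = 83 is bismuth, so the species is ²¹³₈₃Bi.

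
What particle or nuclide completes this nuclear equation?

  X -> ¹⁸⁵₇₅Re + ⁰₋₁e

W-185

Conserve mass number: A = 185 + 0, so A = 185.
Conserve atomic number: Z = 75 − 1, so Z = 74.
Z = 74 is tungsten, so the species is ¹⁸⁵₇₄W.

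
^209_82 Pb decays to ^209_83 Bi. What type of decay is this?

ΔA = 209 − 209 = 0; ΔZ = 83 − 82 = +1.
A is unchanged and Z rises by 1 — a neutron has become a proton (β⁻ decay).

beta-minus decay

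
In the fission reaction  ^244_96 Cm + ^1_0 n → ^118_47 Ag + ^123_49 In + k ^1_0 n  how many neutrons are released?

Conserve mass number: 245 = 118 + 123 + k, so k = 245 − 241 = 4.
Check atomic number: 96 = 47 + 49 + 0 = 96. ✓

4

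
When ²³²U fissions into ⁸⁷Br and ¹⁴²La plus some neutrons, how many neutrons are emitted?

3

Conserve mass number: 232 = 87 + 142 + k, so k = 232 − 229 = 3.
Check atomic number: 92 = 35 + 57 + 0 = 92. ✓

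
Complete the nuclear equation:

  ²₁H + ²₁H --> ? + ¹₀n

Conserve mass number: 2 + 2 = A + 1, so A = 3.
Conserve atomic number: 1 + 1 = Z + 0, so Z = 2.
Z = 2 is helium, so the species is ³₂He.

He-3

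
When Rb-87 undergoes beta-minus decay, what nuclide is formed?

Sr-87

Beta-minus decay: mass number changes by +0, atomic number by +1.
A: 87 = 87; Z: 37 + 1 = 38.
Z = 38 is strontium, so the daughter is Sr-87.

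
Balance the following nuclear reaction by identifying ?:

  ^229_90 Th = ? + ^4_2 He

Conserve mass number: 229 = A + 4, so A = 225.
Conserve atomic number: 90 = Z + 2, so Z = 88.
Z = 88 is radium, so the species is ^225_88 Ra.

Ra-225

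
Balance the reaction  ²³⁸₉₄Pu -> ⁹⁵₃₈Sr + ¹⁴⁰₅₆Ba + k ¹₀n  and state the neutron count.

Conserve mass number: 238 = 95 + 140 + k, so k = 238 − 235 = 3.
Check atomic number: 94 = 38 + 56 + 0 = 94. ✓

3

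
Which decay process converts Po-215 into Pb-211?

ΔA = 211 − 215 = -4; ΔZ = 82 − 84 = -2.
A drops by 4 and Z drops by 2 — the signature of alpha emission.

alpha decay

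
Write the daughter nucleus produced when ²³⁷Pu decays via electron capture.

Np-237

Electron capture: mass number changes by +0, atomic number by -1.
A: 237 = 237; Z: 94 − 1 = 93.
Z = 93 is neptunium, so the daughter is ²³⁷Np.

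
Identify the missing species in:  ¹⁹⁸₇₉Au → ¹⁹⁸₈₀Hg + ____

beta-minus particle

Conserve mass number: 198 = 198 + A, so A = 0.
Conserve atomic number: 79 = 80 + Z, so Z = -1.
A = 0 and Z = -1 is ⁰₋₁e — a beta-minus particle.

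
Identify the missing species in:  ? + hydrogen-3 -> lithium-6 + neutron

Conserve mass number: A + 3 = 6 + 1, so A = 4.
Conserve atomic number: Z + 1 = 3 + 0, so Z = 2.
A = 4 and Z = 2 is helium-4 — an alpha particle.

alpha particle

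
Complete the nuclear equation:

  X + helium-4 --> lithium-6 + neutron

triton

Conserve mass number: A + 4 = 6 + 1, so A = 3.
Conserve atomic number: Z + 2 = 3 + 0, so Z = 1.
A = 3 and Z = 1 is hydrogen-3 — a triton.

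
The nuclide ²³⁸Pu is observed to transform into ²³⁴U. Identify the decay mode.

alpha decay

ΔA = 234 − 238 = -4; ΔZ = 92 − 94 = -2.
A drops by 4 and Z drops by 2 — the signature of alpha emission.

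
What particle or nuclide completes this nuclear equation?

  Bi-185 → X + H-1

Conserve mass number: 185 = A + 1, so A = 184.
Conserve atomic number: 83 = Z + 1, so Z = 82.
Z = 82 is lead, so the species is Pb-184.

Pb-184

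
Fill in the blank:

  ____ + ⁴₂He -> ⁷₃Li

triton

Conserve mass number: A + 4 = 7, so A = 3.
Conserve atomic number: Z + 2 = 3, so Z = 1.
A = 3 and Z = 1 is ³₁H — a triton.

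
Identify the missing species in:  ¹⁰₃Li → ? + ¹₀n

Conserve mass number: 10 = A + 1, so A = 9.
Conserve atomic number: 3 = Z + 0, so Z = 3.
Z = 3 is lithium, so the species is ⁹₃Li.

Li-9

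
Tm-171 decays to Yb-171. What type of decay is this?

ΔA = 171 − 171 = 0; ΔZ = 70 − 69 = +1.
A is unchanged and Z rises by 1 — a neutron has become a proton (β⁻ decay).

beta-minus decay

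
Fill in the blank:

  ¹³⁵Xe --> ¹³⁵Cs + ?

Conserve mass number: 135 = 135 + A, so A = 0.
Conserve atomic number: 54 = 55 + Z, so Z = -1.
A = 0 and Z = -1 is e⁻ — a beta-minus particle.

beta-minus particle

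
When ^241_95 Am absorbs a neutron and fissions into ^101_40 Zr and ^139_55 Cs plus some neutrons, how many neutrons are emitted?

2

Conserve mass number: 242 = 101 + 139 + k, so k = 242 − 240 = 2.
Check atomic number: 95 = 40 + 55 + 0 = 95. ✓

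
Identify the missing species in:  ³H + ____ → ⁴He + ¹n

deuteron

Conserve mass number: 3 + A = 4 + 1, so A = 2.
Conserve atomic number: 1 + Z = 2 + 0, so Z = 1.
A = 2 and Z = 1 is ²H — a deuteron.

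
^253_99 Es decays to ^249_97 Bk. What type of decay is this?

ΔA = 249 − 253 = -4; ΔZ = 97 − 99 = -2.
A drops by 4 and Z drops by 2 — the signature of alpha emission.

alpha decay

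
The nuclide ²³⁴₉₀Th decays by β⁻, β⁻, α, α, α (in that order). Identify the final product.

Start: (A, Z) = (234, 90).
After β⁻: (234, 91).
After β⁻: (234, 92).
After α: (230, 90).
After α: (226, 88).
After α: (222, 86).
Z = 86 is radon.

Rn-222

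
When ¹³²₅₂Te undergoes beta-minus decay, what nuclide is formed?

Beta-minus decay: mass number changes by +0, atomic number by +1.
A: 132 = 132; Z: 52 + 1 = 53.
Z = 53 is iodine, so the daughter is ¹³²₅₃I.

I-132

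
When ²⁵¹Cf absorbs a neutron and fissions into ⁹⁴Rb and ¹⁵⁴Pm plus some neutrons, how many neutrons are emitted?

4

Conserve mass number: 252 = 94 + 154 + k, so k = 252 − 248 = 4.
Check atomic number: 98 = 37 + 61 + 0 = 98. ✓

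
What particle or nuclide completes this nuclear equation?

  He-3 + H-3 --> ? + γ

Conserve mass number: 3 + 3 = A + 0, so A = 6.
Conserve atomic number: 2 + 1 = Z + 0, so Z = 3.
Z = 3 is lithium, so the species is Li-6.

Li-6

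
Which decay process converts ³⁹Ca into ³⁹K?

ΔA = 39 − 39 = 0; ΔZ = 19 − 20 = -1.
A is unchanged and Z drops by 1 — a proton has become a neutron (β⁺ emission or electron capture).

beta-plus decay or electron capture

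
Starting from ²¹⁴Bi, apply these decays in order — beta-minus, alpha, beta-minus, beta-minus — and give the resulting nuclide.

Po-210

Start: (A, Z) = (214, 83).
After β⁻: (214, 84).
After α: (210, 82).
After β⁻: (210, 83).
After β⁻: (210, 84).
Z = 84 is polonium.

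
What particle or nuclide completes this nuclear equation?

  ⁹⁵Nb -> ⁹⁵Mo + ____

Conserve mass number: 95 = 95 + A, so A = 0.
Conserve atomic number: 41 = 42 + Z, so Z = -1.
A = 0 and Z = -1 is e⁻ — a beta-minus particle.

beta-minus particle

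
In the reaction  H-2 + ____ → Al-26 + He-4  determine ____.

Conserve mass number: 2 + A = 26 + 4, so A = 28.
Conserve atomic number: 1 + Z = 13 + 2, so Z = 14.
Z = 14 is silicon, so the species is Si-28.

Si-28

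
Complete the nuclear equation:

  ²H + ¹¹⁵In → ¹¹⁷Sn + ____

Conserve mass number: 2 + 115 = 117 + A, so A = 0.
Conserve atomic number: 1 + 49 = 50 + Z, so Z = 0.
A = 0 and Z = 0 is γ — a gamma ray.

gamma ray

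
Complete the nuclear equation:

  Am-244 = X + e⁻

Conserve mass number: 244 = A + 0, so A = 244.
Conserve atomic number: 95 = Z − 1, so Z = 96.
Z = 96 is curium, so the species is Cm-244.

Cm-244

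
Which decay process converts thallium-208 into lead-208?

beta-minus decay

ΔA = 208 − 208 = 0; ΔZ = 82 − 81 = +1.
A is unchanged and Z rises by 1 — a neutron has become a proton (β⁻ decay).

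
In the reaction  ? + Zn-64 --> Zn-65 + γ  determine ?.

Conserve mass number: A + 64 = 65 + 0, so A = 1.
Conserve atomic number: Z + 30 = 30 + 0, so Z = 0.
A = 1 and Z = 0 is n — a neutron.

neutron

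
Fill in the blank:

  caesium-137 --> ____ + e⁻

Ba-137

Conserve mass number: 137 = A + 0, so A = 137.
Conserve atomic number: 55 = Z − 1, so Z = 56.
Z = 56 is barium, so the species is barium-137.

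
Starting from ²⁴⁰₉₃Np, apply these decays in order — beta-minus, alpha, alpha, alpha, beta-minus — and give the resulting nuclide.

Ac-228

Start: (A, Z) = (240, 93).
After β⁻: (240, 94).
After α: (236, 92).
After α: (232, 90).
After α: (228, 88).
After β⁻: (228, 89).
Z = 89 is actinium.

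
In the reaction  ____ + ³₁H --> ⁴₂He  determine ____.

proton

Conserve mass number: A + 3 = 4, so A = 1.
Conserve atomic number: Z + 1 = 2, so Z = 1.
A = 1 and Z = 1 is ¹₁H — a proton.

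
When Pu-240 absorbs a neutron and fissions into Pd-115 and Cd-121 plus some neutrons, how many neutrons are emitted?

5

Conserve mass number: 241 = 115 + 121 + k, so k = 241 − 236 = 5.
Check atomic number: 94 = 46 + 48 + 0 = 94. ✓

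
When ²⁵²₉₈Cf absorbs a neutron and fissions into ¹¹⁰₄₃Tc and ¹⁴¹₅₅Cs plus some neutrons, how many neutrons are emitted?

2

Conserve mass number: 253 = 110 + 141 + k, so k = 253 − 251 = 2.
Check atomic number: 98 = 43 + 55 + 0 = 98. ✓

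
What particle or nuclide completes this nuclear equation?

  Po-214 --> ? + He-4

Conserve mass number: 214 = A + 4, so A = 210.
Conserve atomic number: 84 = Z + 2, so Z = 82.
Z = 82 is lead, so the species is Pb-210.

Pb-210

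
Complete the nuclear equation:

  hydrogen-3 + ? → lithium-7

Conserve mass number: 3 + A = 7, so A = 4.
Conserve atomic number: 1 + Z = 3, so Z = 2.
A = 4 and Z = 2 is helium-4 — an alpha particle.

alpha particle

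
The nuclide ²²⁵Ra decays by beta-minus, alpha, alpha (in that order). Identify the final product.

At-217

Start: (A, Z) = (225, 88).
After β⁻: (225, 89).
After α: (221, 87).
After α: (217, 85).
Z = 85 is astatine.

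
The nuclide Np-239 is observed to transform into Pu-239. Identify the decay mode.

ΔA = 239 − 239 = 0; ΔZ = 94 − 93 = +1.
A is unchanged and Z rises by 1 — a neutron has become a proton (β⁻ decay).

beta-minus decay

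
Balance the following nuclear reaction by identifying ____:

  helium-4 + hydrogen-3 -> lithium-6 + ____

Conserve mass number: 4 + 3 = 6 + A, so A = 1.
Conserve atomic number: 2 + 1 = 3 + Z, so Z = 0.
A = 1 and Z = 0 is neutron — a neutron.

neutron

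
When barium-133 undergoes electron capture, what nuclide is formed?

Electron capture: mass number changes by +0, atomic number by -1.
A: 133 = 133; Z: 56 − 1 = 55.
Z = 55 is caesium, so the daughter is caesium-133.

Cs-133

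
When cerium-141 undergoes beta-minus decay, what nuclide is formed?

Pr-141

Beta-minus decay: mass number changes by +0, atomic number by +1.
A: 141 = 141; Z: 58 + 1 = 59.
Z = 59 is praseodymium, so the daughter is praseodymium-141.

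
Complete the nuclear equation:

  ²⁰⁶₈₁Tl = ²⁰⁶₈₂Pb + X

Conserve mass number: 206 = 206 + A, so A = 0.
Conserve atomic number: 81 = 82 + Z, so Z = -1.
A = 0 and Z = -1 is ⁰₋₁e — a beta-minus particle.

beta-minus particle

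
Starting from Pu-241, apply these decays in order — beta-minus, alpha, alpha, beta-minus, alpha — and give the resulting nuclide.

Start: (A, Z) = (241, 94).
After β⁻: (241, 95).
After α: (237, 93).
After α: (233, 91).
After β⁻: (233, 92).
After α: (229, 90).
Z = 90 is thorium.

Th-229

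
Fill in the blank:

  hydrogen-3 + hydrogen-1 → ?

He-4

Conserve mass number: 3 + 1 = A, so A = 4.
Conserve atomic number: 1 + 1 = Z, so Z = 2.
A = 4 and Z = 2 is helium-4 — an alpha particle.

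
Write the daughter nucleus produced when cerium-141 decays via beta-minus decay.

Beta-minus decay: mass number changes by +0, atomic number by +1.
A: 141 = 141; Z: 58 + 1 = 59.
Z = 59 is praseodymium, so the daughter is praseodymium-141.

Pr-141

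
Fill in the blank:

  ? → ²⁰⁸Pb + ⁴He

Po-212

Conserve mass number: A = 208 + 4, so A = 212.
Conserve atomic number: Z = 82 + 2, so Z = 84.
Z = 84 is polonium, so the species is ²¹²Po.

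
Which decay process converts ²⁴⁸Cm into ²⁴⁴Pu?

ΔA = 244 − 248 = -4; ΔZ = 94 − 96 = -2.
A drops by 4 and Z drops by 2 — the signature of alpha emission.

alpha decay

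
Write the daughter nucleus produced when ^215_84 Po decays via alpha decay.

Pb-211

Alpha decay: mass number changes by -4, atomic number by -2.
A: 215 − 4 = 211; Z: 84 − 2 = 82.
Z = 82 is lead, so the daughter is ^211_82 Pb.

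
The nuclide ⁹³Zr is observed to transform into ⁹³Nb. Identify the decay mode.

beta-minus decay

ΔA = 93 − 93 = 0; ΔZ = 41 − 40 = +1.
A is unchanged and Z rises by 1 — a neutron has become a proton (β⁻ decay).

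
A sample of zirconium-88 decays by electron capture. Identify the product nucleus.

Electron capture: mass number changes by +0, atomic number by -1.
A: 88 = 88; Z: 40 − 1 = 39.
Z = 39 is yttrium, so the daughter is yttrium-88.

Y-88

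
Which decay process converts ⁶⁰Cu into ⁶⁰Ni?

beta-plus decay or electron capture

ΔA = 60 − 60 = 0; ΔZ = 28 − 29 = -1.
A is unchanged and Z drops by 1 — a proton has become a neutron (β⁺ emission or electron capture).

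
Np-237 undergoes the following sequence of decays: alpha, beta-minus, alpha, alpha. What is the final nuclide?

Ra-225

Start: (A, Z) = (237, 93).
After α: (233, 91).
After β⁻: (233, 92).
After α: (229, 90).
After α: (225, 88).
Z = 88 is radium.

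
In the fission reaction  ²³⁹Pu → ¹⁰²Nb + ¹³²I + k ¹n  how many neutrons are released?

5

Conserve mass number: 239 = 102 + 132 + k, so k = 239 − 234 = 5.
Check atomic number: 94 = 41 + 53 + 0 = 94. ✓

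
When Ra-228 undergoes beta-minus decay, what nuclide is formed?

Beta-minus decay: mass number changes by +0, atomic number by +1.
A: 228 = 228; Z: 88 + 1 = 89.
Z = 89 is actinium, so the daughter is Ac-228.

Ac-228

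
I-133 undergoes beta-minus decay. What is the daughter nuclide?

Xe-133

Beta-minus decay: mass number changes by +0, atomic number by +1.
A: 133 = 133; Z: 53 + 1 = 54.
Z = 54 is xenon, so the daughter is Xe-133.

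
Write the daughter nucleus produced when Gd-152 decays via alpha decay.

Sm-148

Alpha decay: mass number changes by -4, atomic number by -2.
A: 152 − 4 = 148; Z: 64 − 2 = 62.
Z = 62 is samarium, so the daughter is Sm-148.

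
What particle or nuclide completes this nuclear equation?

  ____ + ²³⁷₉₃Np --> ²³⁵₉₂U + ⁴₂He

Conserve mass number: A + 237 = 235 + 4, so A = 2.
Conserve atomic number: Z + 93 = 92 + 2, so Z = 1.
A = 2 and Z = 1 is ²₁H — a deuteron.

deuteron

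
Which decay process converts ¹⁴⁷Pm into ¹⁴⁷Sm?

beta-minus decay

ΔA = 147 − 147 = 0; ΔZ = 62 − 61 = +1.
A is unchanged and Z rises by 1 — a neutron has become a proton (β⁻ decay).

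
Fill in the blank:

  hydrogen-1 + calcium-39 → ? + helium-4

K-36

Conserve mass number: 1 + 39 = A + 4, so A = 36.
Conserve atomic number: 1 + 20 = Z + 2, so Z = 19.
Z = 19 is potassium, so the species is potassium-36.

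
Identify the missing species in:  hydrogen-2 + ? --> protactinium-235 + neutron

Conserve mass number: 2 + A = 235 + 1, so A = 234.
Conserve atomic number: 1 + Z = 91 + 0, so Z = 90.
Z = 90 is thorium, so the species is thorium-234.

Th-234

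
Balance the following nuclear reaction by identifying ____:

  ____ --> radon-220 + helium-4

Ra-224

Conserve mass number: A = 220 + 4, so A = 224.
Conserve atomic number: Z = 86 + 2, so Z = 88.
Z = 88 is radium, so the species is radium-224.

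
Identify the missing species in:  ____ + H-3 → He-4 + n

Conserve mass number: A + 3 = 4 + 1, so A = 2.
Conserve atomic number: Z + 1 = 2 + 0, so Z = 1.
A = 2 and Z = 1 is H-2 — a deuteron.

deuteron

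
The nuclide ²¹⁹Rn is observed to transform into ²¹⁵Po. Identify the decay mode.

ΔA = 215 − 219 = -4; ΔZ = 84 − 86 = -2.
A drops by 4 and Z drops by 2 — the signature of alpha emission.

alpha decay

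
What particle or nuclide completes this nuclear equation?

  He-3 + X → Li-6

triton

Conserve mass number: 3 + A = 6, so A = 3.
Conserve atomic number: 2 + Z = 3, so Z = 1.
A = 3 and Z = 1 is H-3 — a triton.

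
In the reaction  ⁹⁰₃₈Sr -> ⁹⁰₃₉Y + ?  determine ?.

Conserve mass number: 90 = 90 + A, so A = 0.
Conserve atomic number: 38 = 39 + Z, so Z = -1.
A = 0 and Z = -1 is ⁰₋₁e — a beta-minus particle.

beta-minus particle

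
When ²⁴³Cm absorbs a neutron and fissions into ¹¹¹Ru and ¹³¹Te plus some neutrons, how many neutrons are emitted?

Conserve mass number: 244 = 111 + 131 + k, so k = 244 − 242 = 2.
Check atomic number: 96 = 44 + 52 + 0 = 96. ✓

2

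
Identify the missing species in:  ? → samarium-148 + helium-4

Conserve mass number: A = 148 + 4, so A = 152.
Conserve atomic number: Z = 62 + 2, so Z = 64.
Z = 64 is gadolinium, so the species is gadolinium-152.

Gd-152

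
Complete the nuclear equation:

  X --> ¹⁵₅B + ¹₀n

B-16

Conserve mass number: A = 15 + 1, so A = 16.
Conserve atomic number: Z = 5 + 0, so Z = 5.
Z = 5 is boron, so the species is ¹⁶₅B.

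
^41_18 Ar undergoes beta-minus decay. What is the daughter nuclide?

K-41

Beta-minus decay: mass number changes by +0, atomic number by +1.
A: 41 = 41; Z: 18 + 1 = 19.
Z = 19 is potassium, so the daughter is ^41_19 K.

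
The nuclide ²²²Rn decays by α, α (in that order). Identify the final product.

Start: (A, Z) = (222, 86).
After α: (218, 84).
After α: (214, 82).
Z = 82 is lead.

Pb-214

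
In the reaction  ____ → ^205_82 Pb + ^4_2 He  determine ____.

Conserve mass number: A = 205 + 4, so A = 209.
Conserve atomic number: Z = 82 + 2, so Z = 84.
Z = 84 is polonium, so the species is ^209_84 Po.

Po-209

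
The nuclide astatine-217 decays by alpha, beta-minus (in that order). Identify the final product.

Start: (A, Z) = (217, 85).
After α: (213, 83).
After β⁻: (213, 84).
Z = 84 is polonium.

Po-213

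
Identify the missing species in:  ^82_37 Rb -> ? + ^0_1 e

Kr-82

Conserve mass number: 82 = A + 0, so A = 82.
Conserve atomic number: 37 = Z + 1, so Z = 36.
Z = 36 is krypton, so the species is ^82_36 Kr.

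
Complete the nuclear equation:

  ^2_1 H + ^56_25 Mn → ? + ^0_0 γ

Fe-58

Conserve mass number: 2 + 56 = A + 0, so A = 58.
Conserve atomic number: 1 + 25 = Z + 0, so Z = 26.
Z = 26 is iron, so the species is ^58_26 Fe.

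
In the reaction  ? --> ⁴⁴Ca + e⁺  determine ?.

Sc-44

Conserve mass number: A = 44 + 0, so A = 44.
Conserve atomic number: Z = 20 + 1, so Z = 21.
Z = 21 is scandium, so the species is ⁴⁴Sc.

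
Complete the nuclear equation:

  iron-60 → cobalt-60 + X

Conserve mass number: 60 = 60 + A, so A = 0.
Conserve atomic number: 26 = 27 + Z, so Z = -1.
A = 0 and Z = -1 is e⁻ — a beta-minus particle.

beta-minus particle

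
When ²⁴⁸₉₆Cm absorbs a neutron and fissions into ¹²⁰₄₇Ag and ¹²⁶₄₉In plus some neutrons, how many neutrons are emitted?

3

Conserve mass number: 249 = 120 + 126 + k, so k = 249 − 246 = 3.
Check atomic number: 96 = 47 + 49 + 0 = 96. ✓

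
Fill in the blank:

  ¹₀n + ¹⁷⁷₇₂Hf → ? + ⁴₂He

Conserve mass number: 1 + 177 = A + 4, so A = 174.
Conserve atomic number: 0 + 72 = Z + 2, so Z = 70.
Z = 70 is ytterbium, so the species is ¹⁷⁴₇₀Yb.

Yb-174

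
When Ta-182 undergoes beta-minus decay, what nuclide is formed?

Beta-minus decay: mass number changes by +0, atomic number by +1.
A: 182 = 182; Z: 73 + 1 = 74.
Z = 74 is tungsten, so the daughter is W-182.

W-182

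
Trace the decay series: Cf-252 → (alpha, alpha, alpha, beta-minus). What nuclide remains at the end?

Np-240

Start: (A, Z) = (252, 98).
After α: (248, 96).
After α: (244, 94).
After α: (240, 92).
After β⁻: (240, 93).
Z = 93 is neptunium.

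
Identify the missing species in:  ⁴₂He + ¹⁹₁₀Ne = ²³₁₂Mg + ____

gamma ray

Conserve mass number: 4 + 19 = 23 + A, so A = 0.
Conserve atomic number: 2 + 10 = 12 + Z, so Z = 0.
A = 0 and Z = 0 is ⁰₀γ — a gamma ray.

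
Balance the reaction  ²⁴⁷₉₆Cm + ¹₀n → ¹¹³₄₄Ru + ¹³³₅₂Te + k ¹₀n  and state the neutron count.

2

Conserve mass number: 248 = 113 + 133 + k, so k = 248 − 246 = 2.
Check atomic number: 96 = 44 + 52 + 0 = 96. ✓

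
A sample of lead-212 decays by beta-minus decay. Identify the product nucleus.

Bi-212

Beta-minus decay: mass number changes by +0, atomic number by +1.
A: 212 = 212; Z: 82 + 1 = 83.
Z = 83 is bismuth, so the daughter is bismuth-212.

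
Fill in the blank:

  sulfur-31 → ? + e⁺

Conserve mass number: 31 = A + 0, so A = 31.
Conserve atomic number: 16 = Z + 1, so Z = 15.
Z = 15 is phosphorus, so the species is phosphorus-31.

P-31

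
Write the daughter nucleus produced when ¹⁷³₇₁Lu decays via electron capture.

Electron capture: mass number changes by +0, atomic number by -1.
A: 173 = 173; Z: 71 − 1 = 70.
Z = 70 is ytterbium, so the daughter is ¹⁷³₇₀Yb.

Yb-173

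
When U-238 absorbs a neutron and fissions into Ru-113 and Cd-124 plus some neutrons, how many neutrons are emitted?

2

Conserve mass number: 239 = 113 + 124 + k, so k = 239 − 237 = 2.
Check atomic number: 92 = 44 + 48 + 0 = 92. ✓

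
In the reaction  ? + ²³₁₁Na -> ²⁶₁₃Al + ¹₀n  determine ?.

Conserve mass number: A + 23 = 26 + 1, so A = 4.
Conserve atomic number: Z + 11 = 13 + 0, so Z = 2.
A = 4 and Z = 2 is ⁴₂He — an alpha particle.

alpha particle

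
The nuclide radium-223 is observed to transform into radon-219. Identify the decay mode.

alpha decay

ΔA = 219 − 223 = -4; ΔZ = 86 − 88 = -2.
A drops by 4 and Z drops by 2 — the signature of alpha emission.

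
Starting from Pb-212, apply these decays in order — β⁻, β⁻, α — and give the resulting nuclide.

Pb-208

Start: (A, Z) = (212, 82).
After β⁻: (212, 83).
After β⁻: (212, 84).
After α: (208, 82).
Z = 82 is lead.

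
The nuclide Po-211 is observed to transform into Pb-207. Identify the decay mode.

alpha decay

ΔA = 207 − 211 = -4; ΔZ = 82 − 84 = -2.
A drops by 4 and Z drops by 2 — the signature of alpha emission.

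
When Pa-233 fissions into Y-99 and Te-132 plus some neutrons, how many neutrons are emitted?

2

Conserve mass number: 233 = 99 + 132 + k, so k = 233 − 231 = 2.
Check atomic number: 91 = 39 + 52 + 0 = 91. ✓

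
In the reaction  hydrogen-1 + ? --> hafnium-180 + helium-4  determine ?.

Conserve mass number: 1 + A = 180 + 4, so A = 183.
Conserve atomic number: 1 + Z = 72 + 2, so Z = 73.
Z = 73 is tantalum, so the species is tantalum-183.

Ta-183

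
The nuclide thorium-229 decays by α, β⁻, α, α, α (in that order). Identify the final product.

Start: (A, Z) = (229, 90).
After α: (225, 88).
After β⁻: (225, 89).
After α: (221, 87).
After α: (217, 85).
After α: (213, 83).
Z = 83 is bismuth.

Bi-213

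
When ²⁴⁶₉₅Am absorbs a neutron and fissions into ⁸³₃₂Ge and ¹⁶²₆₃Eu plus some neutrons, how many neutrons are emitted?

2

Conserve mass number: 247 = 83 + 162 + k, so k = 247 − 245 = 2.
Check atomic number: 95 = 32 + 63 + 0 = 95. ✓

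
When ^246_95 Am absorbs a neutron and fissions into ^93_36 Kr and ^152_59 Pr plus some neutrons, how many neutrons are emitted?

2

Conserve mass number: 247 = 93 + 152 + k, so k = 247 − 245 = 2.
Check atomic number: 95 = 36 + 59 + 0 = 95. ✓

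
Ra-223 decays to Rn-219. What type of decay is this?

alpha decay

ΔA = 219 − 223 = -4; ΔZ = 86 − 88 = -2.
A drops by 4 and Z drops by 2 — the signature of alpha emission.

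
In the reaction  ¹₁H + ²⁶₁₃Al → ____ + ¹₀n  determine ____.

Conserve mass number: 1 + 26 = A + 1, so A = 26.
Conserve atomic number: 1 + 13 = Z + 0, so Z = 14.
Z = 14 is silicon, so the species is ²⁶₁₄Si.

Si-26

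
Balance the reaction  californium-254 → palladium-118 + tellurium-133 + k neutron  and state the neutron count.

Conserve mass number: 254 = 118 + 133 + k, so k = 254 − 251 = 3.
Check atomic number: 98 = 46 + 52 + 0 = 98. ✓

3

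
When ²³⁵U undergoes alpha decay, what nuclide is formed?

Alpha decay: mass number changes by -4, atomic number by -2.
A: 235 − 4 = 231; Z: 92 − 2 = 90.
Z = 90 is thorium, so the daughter is ²³¹Th.

Th-231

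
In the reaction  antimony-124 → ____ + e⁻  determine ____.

Conserve mass number: 124 = A + 0, so A = 124.
Conserve atomic number: 51 = Z − 1, so Z = 52.
Z = 52 is tellurium, so the species is tellurium-124.

Te-124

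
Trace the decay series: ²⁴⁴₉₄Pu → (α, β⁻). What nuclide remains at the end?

Np-240

Start: (A, Z) = (244, 94).
After α: (240, 92).
After β⁻: (240, 93).
Z = 93 is neptunium.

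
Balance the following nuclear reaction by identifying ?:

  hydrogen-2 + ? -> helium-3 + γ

Conserve mass number: 2 + A = 3 + 0, so A = 1.
Conserve atomic number: 1 + Z = 2 + 0, so Z = 1.
A = 1 and Z = 1 is hydrogen-1 — a proton.

proton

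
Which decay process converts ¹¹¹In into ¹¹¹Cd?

ΔA = 111 − 111 = 0; ΔZ = 48 − 49 = -1.
A is unchanged and Z drops by 1 — a proton has become a neutron (β⁺ emission or electron capture).

beta-plus decay or electron capture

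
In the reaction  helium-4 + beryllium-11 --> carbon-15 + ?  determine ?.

gamma ray

Conserve mass number: 4 + 11 = 15 + A, so A = 0.
Conserve atomic number: 2 + 4 = 6 + Z, so Z = 0.
A = 0 and Z = 0 is γ — a gamma ray.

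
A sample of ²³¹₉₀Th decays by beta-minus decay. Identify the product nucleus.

Beta-minus decay: mass number changes by +0, atomic number by +1.
A: 231 = 231; Z: 90 + 1 = 91.
Z = 91 is protactinium, so the daughter is ²³¹₉₁Pa.

Pa-231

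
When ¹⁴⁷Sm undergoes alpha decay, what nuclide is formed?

Nd-143

Alpha decay: mass number changes by -4, atomic number by -2.
A: 147 − 4 = 143; Z: 62 − 2 = 60.
Z = 60 is neodymium, so the daughter is ¹⁴³Nd.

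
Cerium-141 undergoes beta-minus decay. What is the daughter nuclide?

Beta-minus decay: mass number changes by +0, atomic number by +1.
A: 141 = 141; Z: 58 + 1 = 59.
Z = 59 is praseodymium, so the daughter is praseodymium-141.

Pr-141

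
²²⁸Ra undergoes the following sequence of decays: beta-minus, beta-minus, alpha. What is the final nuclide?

Start: (A, Z) = (228, 88).
After β⁻: (228, 89).
After β⁻: (228, 90).
After α: (224, 88).
Z = 88 is radium.

Ra-224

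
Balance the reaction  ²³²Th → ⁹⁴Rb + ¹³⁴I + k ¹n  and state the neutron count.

4

Conserve mass number: 232 = 94 + 134 + k, so k = 232 − 228 = 4.
Check atomic number: 90 = 37 + 53 + 0 = 90. ✓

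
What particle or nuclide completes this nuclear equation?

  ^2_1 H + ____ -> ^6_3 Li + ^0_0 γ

Conserve mass number: 2 + A = 6 + 0, so A = 4.
Conserve atomic number: 1 + Z = 3 + 0, so Z = 2.
A = 4 and Z = 2 is ^4_2 He — an alpha particle.

alpha particle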